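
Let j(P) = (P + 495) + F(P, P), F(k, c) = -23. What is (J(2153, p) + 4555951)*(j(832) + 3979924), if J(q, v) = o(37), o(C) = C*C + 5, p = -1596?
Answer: 18143749895100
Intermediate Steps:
o(C) = 5 + C² (o(C) = C² + 5 = 5 + C²)
J(q, v) = 1374 (J(q, v) = 5 + 37² = 5 + 1369 = 1374)
j(P) = 472 + P (j(P) = (P + 495) - 23 = (495 + P) - 23 = 472 + P)
(J(2153, p) + 4555951)*(j(832) + 3979924) = (1374 + 4555951)*((472 + 832) + 3979924) = 4557325*(1304 + 3979924) = 4557325*3981228 = 18143749895100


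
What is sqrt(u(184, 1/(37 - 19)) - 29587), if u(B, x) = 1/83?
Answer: 58*I*sqrt(60590)/83 ≈ 172.01*I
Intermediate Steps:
u(B, x) = 1/83
sqrt(u(184, 1/(37 - 19)) - 29587) = sqrt(1/83 - 29587) = sqrt(-2455720/83) = 58*I*sqrt(60590)/83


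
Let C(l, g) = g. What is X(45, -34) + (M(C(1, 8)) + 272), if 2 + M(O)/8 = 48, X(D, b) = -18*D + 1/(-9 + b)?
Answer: -7311/43 ≈ -170.02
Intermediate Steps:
X(D, b) = 1/(-9 + b) - 18*D
M(O) = 368 (M(O) = -16 + 8*48 = -16 + 384 = 368)
X(45, -34) + (M(C(1, 8)) + 272) = (1 + 162*45 - 18*45*(-34))/(-9 - 34) + (368 + 272) = (1 + 7290 + 27540)/(-43) + 640 = -1/43*34831 + 640 = -34831/43 + 640 = -7311/43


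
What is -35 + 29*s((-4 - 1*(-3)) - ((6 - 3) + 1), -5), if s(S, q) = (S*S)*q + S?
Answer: -3805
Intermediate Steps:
s(S, q) = S + q*S² (s(S, q) = S²*q + S = q*S² + S = S + q*S²)
-35 + 29*s((-4 - 1*(-3)) - ((6 - 3) + 1), -5) = -35 + 29*(((-4 - 1*(-3)) - ((6 - 3) + 1))*(1 + ((-4 - 1*(-3)) - ((6 - 3) + 1))*(-5))) = -35 + 29*(((-4 + 3) - (3 + 1))*(1 + ((-4 + 3) - (3 + 1))*(-5))) = -35 + 29*((-1 - 1*4)*(1 + (-1 - 1*4)*(-5))) = -35 + 29*((-1 - 4)*(1 + (-1 - 4)*(-5))) = -35 + 29*(-5*(1 - 5*(-5))) = -35 + 29*(-5*(1 + 25)) = -35 + 29*(-5*26) = -35 + 29*(-130) = -35 - 3770 = -3805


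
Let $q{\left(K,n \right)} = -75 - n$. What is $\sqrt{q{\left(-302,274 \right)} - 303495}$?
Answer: $2 i \sqrt{75961} \approx 551.22 i$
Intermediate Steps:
$\sqrt{q{\left(-302,274 \right)} - 303495} = \sqrt{\left(-75 - 274\right) - 303495} = \sqrt{-349 - 303495} = \sqrt{-303844} = 2 i \sqrt{75961}$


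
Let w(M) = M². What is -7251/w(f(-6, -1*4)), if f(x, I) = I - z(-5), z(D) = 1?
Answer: -7251/25 ≈ -290.04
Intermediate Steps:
f(x, I) = -1 + I (f(x, I) = I - 1*1 = I - 1 = -1 + I)
-7251/w(f(-6, -1*4)) = -7251/(-1 - 1*4)² = -7251/(-1 - 4)² = -7251/((-5)²) = -7251/25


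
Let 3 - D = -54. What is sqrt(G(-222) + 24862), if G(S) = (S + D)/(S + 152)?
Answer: sqrt(4873414)/14 ≈ 157.68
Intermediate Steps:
D = 57 (D = 3 - 1*(-54) = 3 + 54 = 57)
G(S) = (57 + S)/(152 + S) (G(S) = (S + 57)/(S + 152) = (57 + S)/(152 + S))
sqrt(G(-222) + 24862) = sqrt((57 - 222)/(152 - 222) + 24862) = sqrt(-165/(-70) + 24862) = sqrt(-1/70*(-165) + 24862) = sqrt(33/14 + 24862) = sqrt(348101/14) = sqrt(4873414)/14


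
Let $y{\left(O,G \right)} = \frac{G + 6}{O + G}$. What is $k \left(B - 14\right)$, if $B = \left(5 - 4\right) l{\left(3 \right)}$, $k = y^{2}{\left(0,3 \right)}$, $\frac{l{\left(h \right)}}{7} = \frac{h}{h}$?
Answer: $-63$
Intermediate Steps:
$l{\left(h \right)} = 7$ ($l{\left(h \right)} = 7 \frac{h}{h} = 7 \cdot 1 = 7$)
$y{\left(O,G \right)} = \frac{6 + G}{G + O}$
$k = 9$ ($k = \left(\frac{6 + 3}{3 + 0}\right)^{2} = \left(\frac{1}{3} \cdot 9\right)^{2} = 3^{2} = 9$)
$B = 7$ ($B = \left(5 - 4\right) 7 = 1 \cdot 7 = 7$)
$k \left(B - 14\right) = 9 \left(7 - 14\right) = 9 \left(-7\right) = -63$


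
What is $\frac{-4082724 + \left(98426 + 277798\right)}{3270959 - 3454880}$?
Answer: $\frac{1235500}{61307} \approx 20.153$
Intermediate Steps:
$\frac{-4082724 + \left(98426 + 277798\right)}{3270959 - 3454880} = \frac{-4082724 + 376224}{-183921} = \left(-3706500\right) \left(- \frac{1}{183921}\right) = \frac{1235500}{61307}$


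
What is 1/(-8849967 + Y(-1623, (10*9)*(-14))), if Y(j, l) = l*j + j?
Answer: -1/6806610 ≈ -1.4692e-7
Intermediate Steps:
Y(j, l) = j + j*l (Y(j, l) = j*l + j = j + j*l)
1/(-8849967 + Y(-1623, (10*9)*(-14))) = 1/(-8849967 - 1623*(1 + (10*9)*(-14))) = 1/(-8849967 - 1623*(1 + 90*(-14))) = 1/(-8849967 - 1623*(1 - 1260)) = 1/(-8849967 - 1623*(-1259)) = 1/(-8849967 + 2043357) = 1/(-6806610) = -1/6806610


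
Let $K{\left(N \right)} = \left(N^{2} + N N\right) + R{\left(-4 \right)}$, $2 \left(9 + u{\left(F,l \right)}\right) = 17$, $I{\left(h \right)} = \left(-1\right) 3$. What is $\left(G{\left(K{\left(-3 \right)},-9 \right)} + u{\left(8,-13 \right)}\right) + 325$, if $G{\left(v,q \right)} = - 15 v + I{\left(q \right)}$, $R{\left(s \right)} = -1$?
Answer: $\frac{133}{2} \approx 66.5$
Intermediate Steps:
$I{\left(h \right)} = -3$
$u{\left(F,l \right)} = - \frac{1}{2}$ ($u{\left(F,l \right)} = -9 + \frac{1}{2} \cdot 17 = -9 + \frac{17}{2} = - \frac{1}{2}$)
$K{\left(N \right)} = -1 + 2 N^{2}$ ($K{\left(N \right)} = \left(N^{2} + N N\right) - 1 = \left(N^{2} + N^{2}\right) - 1 = 2 N^{2} - 1 = -1 + 2 N^{2}$)
$G{\left(v,q \right)} = -3 - 15 v$ ($G{\left(v,q \right)} = - 15 v - 3 = -3 - 15 v$)
$\left(G{\left(K{\left(-3 \right)},-9 \right)} + u{\left(8,-13 \right)}\right) + 325 = \left(\left(-3 - 15 \left(-1 + 2 \left(-3\right)^{2}\right)\right) - \frac{1}{2}\right) + 325 = \left(\left(-3 - 15 \left(-1 + 2 \cdot 9\right)\right) - \frac{1}{2}\right) + 325 = \left(\left(-3 - 15 \left(-1 + 18\right)\right) - \frac{1}{2}\right) + 325 = \left(\left(-3 - 255\right) - \frac{1}{2}\right) + 325 = \left(-258 - \frac{1}{2}\right) + 325 = - \frac{517}{2} + 325 = \frac{133}{2}$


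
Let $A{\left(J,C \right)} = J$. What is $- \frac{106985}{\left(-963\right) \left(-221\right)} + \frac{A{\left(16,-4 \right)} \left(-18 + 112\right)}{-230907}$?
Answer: $- \frac{8341223729}{16380773487} \approx -0.50921$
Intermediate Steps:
$- \frac{106985}{\left(-963\right) \left(-221\right)} + \frac{A{\left(16,-4 \right)} \left(-18 + 112\right)}{-230907} = - \frac{106985}{\left(-963\right) \left(-221\right)} + \frac{16 \left(-18 + 112\right)}{-230907} = - \frac{106985}{212823} + 16 \cdot 94 \left(- \frac{1}{230907}\right) = \left(-106985\right) \frac{1}{212823} + 1504 \left(- \frac{1}{230907}\right) = - \frac{106985}{212823} - \frac{1504}{230907} = - \frac{8341223729}{16380773487}$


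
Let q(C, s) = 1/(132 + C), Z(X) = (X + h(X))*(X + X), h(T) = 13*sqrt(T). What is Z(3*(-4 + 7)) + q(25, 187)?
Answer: 135649/157 ≈ 864.01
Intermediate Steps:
Z(X) = 2*X*(X + 13*sqrt(X)) (Z(X) = (X + 13*sqrt(X))*(X + X) = (X + 13*sqrt(X))*(2*X) = 2*X*(X + 13*sqrt(X)))
Z(3*(-4 + 7)) + q(25, 187) = 2*(3*(-4 + 7))*(3*(-4 + 7) + 13*sqrt(3*(-4 + 7))) + 1/(132 + 25) = 2*(3*3)*(3*3 + 13*sqrt(3*3)) + 1/157 = 2*9*(9 + 13*sqrt(9)) + 1/157 = 2*9*(9 + 13*3) + 1/157 = 2*9*(9 + 39) + 1/157 = 2*9*48 + 1/157 = 864 + 1/157 = 135649/157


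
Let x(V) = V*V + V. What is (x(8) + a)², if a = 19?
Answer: 8281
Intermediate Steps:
x(V) = V + V² (x(V) = V² + V = V + V²)
(x(8) + a)² = (8*(1 + 8) + 19)² = (8*9 + 19)² = (72 + 19)² = 91² = 8281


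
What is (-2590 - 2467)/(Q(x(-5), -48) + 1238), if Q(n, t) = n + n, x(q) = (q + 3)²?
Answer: -5057/1246 ≈ -4.0586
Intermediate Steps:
x(q) = (3 + q)²
Q(n, t) = 2*n
(-2590 - 2467)/(Q(x(-5), -48) + 1238) = (-2590 - 2467)/(2*(3 - 5)² + 1238) = -5057/(2*(-2)² + 1238) = -5057/(2*4 + 1238) = -5057/(8 + 1238) = -5057/1246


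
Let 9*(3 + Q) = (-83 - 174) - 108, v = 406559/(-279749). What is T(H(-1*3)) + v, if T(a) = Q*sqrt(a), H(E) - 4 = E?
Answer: -113320639/2517741 ≈ -45.009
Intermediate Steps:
H(E) = 4 + E
v = -406559/279749 (v = 406559*(-1/279749) = -406559/279749 ≈ -1.4533)
Q = -392/9 (Q = -3 + ((-83 - 174) - 108)/9 = -3 + (-257 - 108)/9 = -3 + (1/9)*(-365) = -3 - 365/9 = -392/9 ≈ -43.556)
T(a) = -392*sqrt(a)/9
T(H(-1*3)) + v = -392*sqrt(4 - 1*3)/9 - 406559/279749 = -392*sqrt(4 - 3)/9 - 406559/279749 = -392*sqrt(1)/9 - 406559/279749 = -392/9*1 - 406559/279749 = -392/9 - 406559/279749 = -113320639/2517741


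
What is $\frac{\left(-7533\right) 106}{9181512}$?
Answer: $- \frac{1643}{18892} \approx -0.086968$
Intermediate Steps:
$\frac{\left(-7533\right) 106}{9181512} = \left(-798498\right) \frac{1}{9181512} = - \frac{1643}{18892}$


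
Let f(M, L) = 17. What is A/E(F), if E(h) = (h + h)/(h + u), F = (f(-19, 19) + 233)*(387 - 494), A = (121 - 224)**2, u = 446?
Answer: 69764784/13375 ≈ 5216.1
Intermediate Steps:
A = 10609 (A = (-103)**2 = 10609)
F = -26750 (F = (17 + 233)*(387 - 494) = 250*(-107) = -26750)
E(h) = 2*h/(446 + h) (E(h) = (h + h)/(h + 446) = (2*h)/(446 + h) = 2*h/(446 + h))
A/E(F) = 10609/((2*(-26750)/(446 - 26750))) = 10609/((2*(-26750)/(-26304))) = 10609/((2*(-26750)*(-1/26304))) = 10609/(13375/6576) = 10609*(6576/13375) = 69764784/13375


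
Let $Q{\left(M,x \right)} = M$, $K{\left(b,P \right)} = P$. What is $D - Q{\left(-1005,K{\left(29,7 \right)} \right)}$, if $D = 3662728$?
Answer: $3663733$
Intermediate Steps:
$D - Q{\left(-1005,K{\left(29,7 \right)} \right)} = 3662728 - -1005 = 3662728 + 1005 = 3663733$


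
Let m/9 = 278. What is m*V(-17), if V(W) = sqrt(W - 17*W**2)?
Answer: 2502*I*sqrt(4930) ≈ 1.7568e+5*I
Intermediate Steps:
m = 2502 (m = 9*278 = 2502)
m*V(-17) = 2502*sqrt(-17*(1 - 17*(-17))) = 2502*sqrt(-17*(1 + 289)) = 2502*sqrt(-17*290) = 2502*sqrt(-4930) = 2502*(I*sqrt(4930)) = 2502*I*sqrt(4930)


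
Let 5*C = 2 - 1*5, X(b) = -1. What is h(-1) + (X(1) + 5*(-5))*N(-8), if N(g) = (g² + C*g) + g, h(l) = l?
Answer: -7909/5 ≈ -1581.8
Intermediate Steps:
C = -⅗ (C = (2 - 1*5)/5 = (2 - 5)/5 = (⅕)*(-3) = -⅗ ≈ -0.60000)
N(g) = g² + 2*g/5 (N(g) = (g² - 3*g/5) + g = g² + 2*g/5)
h(-1) + (X(1) + 5*(-5))*N(-8) = -1 + (-1 + 5*(-5))*((⅕)*(-8)*(2 + 5*(-8))) = -1 + (-1 - 25)*((⅕)*(-8)*(2 - 40)) = -1 - 26*(-8)*(-38)/5 = -1 - 26*304/5 = -1 - 7904/5 = -7909/5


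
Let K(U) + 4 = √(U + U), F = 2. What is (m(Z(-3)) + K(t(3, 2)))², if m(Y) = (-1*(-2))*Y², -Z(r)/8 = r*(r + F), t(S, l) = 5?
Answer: (1148 + √10)² ≈ 1.3252e+6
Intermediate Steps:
K(U) = -4 + √2*√U (K(U) = -4 + √(U + U) = -4 + √(2*U) = -4 + √2*√U)
Z(r) = -8*r*(2 + r) (Z(r) = -8*r*(r + 2) = -8*r*(2 + r))
m(Y) = 2*Y²
(m(Z(-3)) + K(t(3, 2)))² = (2*(-8*(-3)*(2 - 3))² + (-4 + √2*√5))² = (2*(-8*(-3)*(-1))² + (-4 + √10))² = (2*(-24)² + (-4 + √10))² = (2*576 + (-4 + √10))² = (1152 + (-4 + √10))² = (1148 + √10)²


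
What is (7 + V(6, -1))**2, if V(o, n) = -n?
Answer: 64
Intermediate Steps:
(7 + V(6, -1))**2 = (7 - 1*(-1))**2 = (7 + 1)**2 = 8**2 = 64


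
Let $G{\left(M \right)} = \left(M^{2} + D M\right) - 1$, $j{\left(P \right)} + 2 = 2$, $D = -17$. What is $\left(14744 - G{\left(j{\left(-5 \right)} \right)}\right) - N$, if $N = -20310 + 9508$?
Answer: $25547$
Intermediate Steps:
$j{\left(P \right)} = 0$ ($j{\left(P \right)} = -2 + 2 = 0$)
$G{\left(M \right)} = -1 + M^{2} - 17 M$ ($G{\left(M \right)} = \left(M^{2} - 17 M\right) - 1 = -1 + M^{2} - 17 M$)
$N = -10802$
$\left(14744 - G{\left(j{\left(-5 \right)} \right)}\right) - N = \left(14744 - \left(-1 + 0^{2} - 0\right)\right) - -10802 = \left(14744 - \left(-1 + 0 + 0\right)\right) + 10802 = \left(14744 - -1\right) + 10802 = \left(14744 + 1\right) + 10802 = 14745 + 10802 = 25547$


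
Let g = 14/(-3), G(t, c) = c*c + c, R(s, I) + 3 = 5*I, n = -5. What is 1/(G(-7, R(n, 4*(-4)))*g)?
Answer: -3/95284 ≈ -3.1485e-5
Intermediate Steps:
R(s, I) = -3 + 5*I
G(t, c) = c + c² (G(t, c) = c² + c = c + c²)
g = -14/3 (g = 14*(-⅓) = -14/3 ≈ -4.6667)
1/(G(-7, R(n, 4*(-4)))*g) = 1/(((-3 + 5*(4*(-4)))*(1 + (-3 + 5*(4*(-4)))))*(-14/3)) = 1/(((-3 + 5*(-16))*(1 + (-3 + 5*(-16))))*(-14/3)) = 1/(((-3 - 80)*(1 + (-3 - 80)))*(-14/3)) = 1/(-83*(1 - 83)*(-14/3)) = 1/(-83*(-82)*(-14/3)) = 1/(6806*(-14/3)) = 1/(-95284/3) = -3/95284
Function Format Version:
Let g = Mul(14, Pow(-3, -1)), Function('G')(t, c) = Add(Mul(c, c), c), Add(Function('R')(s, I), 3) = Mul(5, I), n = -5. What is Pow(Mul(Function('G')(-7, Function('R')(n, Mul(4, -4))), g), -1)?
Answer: Rational(-3, 95284) ≈ -3.1485e-5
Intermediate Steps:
Function('R')(s, I) = Add(-3, Mul(5, I))
Function('G')(t, c) = Add(c, Pow(c, 2)) (Function('G')(t, c) = Add(Pow(c, 2), c) = Add(c, Pow(c, 2)))
g = Rational(-14, 3) (g = Mul(14, Rational(-1, 3)) = Rational(-14, 3) ≈ -4.6667)
Pow(Mul(Function('G')(-7, Function('R')(n, Mul(4, -4))), g), -1) = Pow(Mul(Mul(Add(-3, Mul(5, Mul(4, -4))), Add(1, Add(-3, Mul(5, Mul(4, -4))))), Rational(-14, 3)), -1) = Pow(Mul(Mul(Add(-3, Mul(5, -16)), Add(1, Add(-3, Mul(5, -16)))), Rational(-14, 3)), -1) = Pow(Mul(Mul(Add(-3, -80), Add(1, Add(-3, -80))), Rational(-14, 3)), -1) = Pow(Mul(Mul(-83, Add(1, -83)), Rational(-14, 3)), -1) = Pow(Mul(Mul(-83, -82), Rational(-14, 3)), -1) = Pow(Mul(6806, Rational(-14, 3)), -1) = Pow(Rational(-95284, 3), -1) = Rational(-3, 95284)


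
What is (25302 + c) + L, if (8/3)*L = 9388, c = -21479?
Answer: 14687/2 ≈ 7343.5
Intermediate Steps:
L = 7041/2 (L = (3/8)*9388 = 7041/2 ≈ 3520.5)
(25302 + c) + L = (25302 - 21479) + 7041/2 = 3823 + 7041/2 = 14687/2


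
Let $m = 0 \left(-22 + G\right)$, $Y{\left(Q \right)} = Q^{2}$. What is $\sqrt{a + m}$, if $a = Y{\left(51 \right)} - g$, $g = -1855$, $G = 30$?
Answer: $2 \sqrt{1114} \approx 66.753$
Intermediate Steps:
$m = 0$ ($m = 0 \left(-22 + 30\right) = 0 \cdot 8 = 0$)
$a = 4456$ ($a = 51^{2} - -1855 = 2601 + 1855 = 4456$)
$\sqrt{a + m} = \sqrt{4456 + 0} = \sqrt{4456} = 2 \sqrt{1114}$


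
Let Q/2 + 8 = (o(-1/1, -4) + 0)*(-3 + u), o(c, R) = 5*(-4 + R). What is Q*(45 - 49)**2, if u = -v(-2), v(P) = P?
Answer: 1024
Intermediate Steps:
o(c, R) = -20 + 5*R
u = 2 (u = -1*(-2) = 2)
Q = 64 (Q = -16 + 2*(((-20 + 5*(-4)) + 0)*(-3 + 2)) = -16 + 2*(((-20 - 20) + 0)*(-1)) = -16 + 2*((-40 + 0)*(-1)) = -16 + 2*(-40*(-1)) = -16 + 2*40 = -16 + 80 = 64)
Q*(45 - 49)**2 = 64*(45 - 49)**2 = 64*(-4)**2 = 64*16 = 1024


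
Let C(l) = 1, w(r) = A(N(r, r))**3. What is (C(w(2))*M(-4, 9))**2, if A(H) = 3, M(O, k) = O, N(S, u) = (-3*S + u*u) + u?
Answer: 16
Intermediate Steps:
N(S, u) = u + u**2 - 3*S (N(S, u) = (-3*S + u**2) + u = (u**2 - 3*S) + u = u + u**2 - 3*S)
w(r) = 27 (w(r) = 3**3 = 27)
(C(w(2))*M(-4, 9))**2 = (1*(-4))**2 = (-4)**2 = 16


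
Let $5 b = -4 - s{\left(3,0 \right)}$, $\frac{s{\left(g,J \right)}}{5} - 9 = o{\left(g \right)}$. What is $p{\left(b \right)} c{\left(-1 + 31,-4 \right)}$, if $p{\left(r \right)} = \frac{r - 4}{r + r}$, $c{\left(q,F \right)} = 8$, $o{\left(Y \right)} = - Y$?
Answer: $\frac{108}{17} \approx 6.3529$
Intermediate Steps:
$s{\left(g,J \right)} = 45 - 5 g$ ($s{\left(g,J \right)} = 45 + 5 \left(- g\right) = 45 - 5 g$)
$b = - \frac{34}{5}$ ($b = \frac{-4 - \left(45 - 15\right)}{5} = \frac{-4 - 30}{5} = \frac{1}{5} \left(-34\right) = - \frac{34}{5} \approx -6.8$)
$p{\left(r \right)} = \frac{-4 + r}{2 r}$
$p{\left(b \right)} c{\left(-1 + 31,-4 \right)} = \frac{-4 - \frac{34}{5}}{2 \left(- \frac{34}{5}\right)} 8 = \frac{1}{2} \left(- \frac{5}{34}\right) \left(- \frac{54}{5}\right) 8 = \frac{27}{34} \cdot 8 = \frac{108}{17}$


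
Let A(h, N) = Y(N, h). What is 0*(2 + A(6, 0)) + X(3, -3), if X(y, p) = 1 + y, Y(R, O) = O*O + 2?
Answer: 4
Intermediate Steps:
Y(R, O) = 2 + O**2 (Y(R, O) = O**2 + 2 = 2 + O**2)
A(h, N) = 2 + h**2
0*(2 + A(6, 0)) + X(3, -3) = 0*(2 + (2 + 6**2)) + (1 + 3) = 0*(2 + (2 + 36)) + 4 = 0*(2 + 38) + 4 = 0*40 + 4 = 0 + 4 = 4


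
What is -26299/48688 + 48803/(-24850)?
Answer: -89107371/35585200 ≈ -2.5041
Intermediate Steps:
-26299/48688 + 48803/(-24850) = -26299*1/48688 + 48803*(-1/24850) = -1547/2864 - 48803/24850 = -89107371/35585200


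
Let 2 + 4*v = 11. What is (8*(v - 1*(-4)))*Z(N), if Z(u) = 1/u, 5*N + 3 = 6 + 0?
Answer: 250/3 ≈ 83.333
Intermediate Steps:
v = 9/4 (v = -½ + (¼)*11 = -½ + 11/4 = 9/4 ≈ 2.2500)
N = ⅗ (N = -⅗ + (6 + 0)/5 = -⅗ + (⅕)*6 = -⅗ + 6/5 = ⅗ ≈ 0.60000)
Z(u) = 1/u
(8*(v - 1*(-4)))*Z(N) = (8*(9/4 - 1*(-4)))/(⅗) = (8*(9/4 + 4))*(5/3) = (8*(25/4))*(5/3) = 50*(5/3) = 250/3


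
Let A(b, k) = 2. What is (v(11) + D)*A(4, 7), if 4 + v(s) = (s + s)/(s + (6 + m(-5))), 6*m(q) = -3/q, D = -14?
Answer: -5716/171 ≈ -33.427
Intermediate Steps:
m(q) = -1/(2*q) (m(q) = (-3/q)/6 = -1/(2*q))
v(s) = -4 + 2*s/(61/10 + s) (v(s) = -4 + (s + s)/(s + (6 - ½/(-5))) = -4 + (2*s)/(s + (6 - ½*(-⅕))) = -4 + (2*s)/(s + (6 + ⅒)) = -4 + (2*s)/(s + 61/10) = -4 + (2*s)/(61/10 + s) = -4 + 2*s/(61/10 + s))
(v(11) + D)*A(4, 7) = (4*(-61 - 5*11)/(61 + 10*11) - 14)*2 = (4*(-61 - 55)/(61 + 110) - 14)*2 = (4*(-116)/171 - 14)*2 = (4*(1/171)*(-116) - 14)*2 = (-464/171 - 14)*2 = -2858/171*2 = -5716/171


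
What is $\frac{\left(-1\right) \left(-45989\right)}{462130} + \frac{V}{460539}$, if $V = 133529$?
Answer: $\frac{2240202293}{5752132110} \approx 0.38946$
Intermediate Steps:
$\frac{\left(-1\right) \left(-45989\right)}{462130} + \frac{V}{460539} = \frac{\left(-1\right) \left(-45989\right)}{462130} + \frac{133529}{460539} = 45989 \cdot \frac{1}{462130} + 133529 \cdot \frac{1}{460539} = \frac{45989}{462130} + \frac{133529}{460539} = \frac{2240202293}{5752132110}$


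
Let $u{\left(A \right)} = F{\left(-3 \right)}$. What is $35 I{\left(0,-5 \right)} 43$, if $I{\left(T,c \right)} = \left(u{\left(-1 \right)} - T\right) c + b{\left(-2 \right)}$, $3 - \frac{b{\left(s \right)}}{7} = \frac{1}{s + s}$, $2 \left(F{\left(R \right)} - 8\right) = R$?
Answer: $- \frac{58695}{4} \approx -14674.0$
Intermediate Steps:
$F{\left(R \right)} = 8 + \frac{R}{2}$
$b{\left(s \right)} = 21 - \frac{7}{2 s}$ ($b{\left(s \right)} = 21 - \frac{7}{s + s} = 21 - \frac{7}{2 s}$)
$u{\left(A \right)} = \frac{13}{2}$ ($u{\left(A \right)} = 8 + \frac{1}{2} \left(-3\right) = 8 - \frac{3}{2} = \frac{13}{2}$)
$I{\left(T,c \right)} = \frac{91}{4} + c \left(\frac{13}{2} - T\right)$ ($I{\left(T,c \right)} = \left(\frac{13}{2} - T\right) c + \left(21 - \frac{7}{2 \left(-2\right)}\right) = c \left(\frac{13}{2} - T\right) + \left(21 - - \frac{7}{4}\right) = c \left(\frac{13}{2} - T\right) + \left(21 + \frac{7}{4}\right) = c \left(\frac{13}{2} - T\right) + \frac{91}{4} = \frac{91}{4} + c \left(\frac{13}{2} - T\right)$)
$35 I{\left(0,-5 \right)} 43 = 35 \left(\frac{91}{4} + \frac{13}{2} \left(-5\right) - 0 \left(-5\right)\right) 43 = 35 \left(\frac{91}{4} - \frac{65}{2} + 0\right) 43 = 35 \left(- \frac{39}{4}\right) 43 = \left(- \frac{1365}{4}\right) 43 = - \frac{58695}{4}$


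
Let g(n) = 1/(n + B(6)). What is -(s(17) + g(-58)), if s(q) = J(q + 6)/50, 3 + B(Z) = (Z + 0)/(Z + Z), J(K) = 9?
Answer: -989/6050 ≈ -0.16347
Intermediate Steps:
B(Z) = -5/2 (B(Z) = -3 + (Z + 0)/(Z + Z) = -3 + Z/((2*Z)) = -3 + Z*(1/(2*Z)) = -3 + ½ = -5/2)
s(q) = 9/50
g(n) = 1/(-5/2 + n) (g(n) = 1/(n - 5/2) = 1/(-5/2 + n))
-(s(17) + g(-58)) = -(9/50 + 2/(-5 + 2*(-58))) = -(9/50 + 2/(-5 - 116)) = -(9/50 + 2/(-121)) = -(9/50 + 2*(-1/121)) = -(9/50 - 2/121) = -1*989/6050 = -989/6050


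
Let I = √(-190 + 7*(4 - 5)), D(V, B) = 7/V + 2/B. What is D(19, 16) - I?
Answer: 75/152 - I*√197 ≈ 0.49342 - 14.036*I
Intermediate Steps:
D(V, B) = 2/B + 7/V
I = I*√197 (I = √(-190 + 7*(-1)) = √(-190 - 7) = √(-197) = I*√197 ≈ 14.036*I)
D(19, 16) - I = (2/16 + 7/19) - I*√197 = (2*(1/16) + 7*(1/19)) - I*√197 = (⅛ + 7/19) - I*√197 = 75/152 - I*√197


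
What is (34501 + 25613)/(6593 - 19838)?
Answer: -20038/4415 ≈ -4.5386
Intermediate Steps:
(34501 + 25613)/(6593 - 19838) = 60114/(-13245) = 60114*(-1/13245) = -20038/4415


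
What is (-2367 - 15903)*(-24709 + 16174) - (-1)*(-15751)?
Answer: 155918699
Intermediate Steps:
(-2367 - 15903)*(-24709 + 16174) - (-1)*(-15751) = -18270*(-8535) - 1*15751 = 155934450 - 15751 = 155918699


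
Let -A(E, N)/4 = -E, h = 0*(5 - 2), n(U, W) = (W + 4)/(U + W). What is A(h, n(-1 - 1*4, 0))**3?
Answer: 0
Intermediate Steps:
n(U, W) = (4 + W)/(U + W)
h = 0 (h = 0*3 = 0)
A(E, N) = 4*E (A(E, N) = -(-4)*E = 4*E)
A(h, n(-1 - 1*4, 0))**3 = (4*0)**3 = 0**3 = 0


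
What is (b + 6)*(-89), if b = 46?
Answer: -4628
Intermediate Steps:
(b + 6)*(-89) = (46 + 6)*(-89) = 52*(-89) = -4628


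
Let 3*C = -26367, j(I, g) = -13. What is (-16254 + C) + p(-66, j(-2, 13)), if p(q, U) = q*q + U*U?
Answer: -20518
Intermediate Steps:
p(q, U) = U² + q² (p(q, U) = q² + U² = U² + q²)
C = -8789 (C = (⅓)*(-26367) = -8789)
(-16254 + C) + p(-66, j(-2, 13)) = (-16254 - 8789) + ((-13)² + (-66)²) = -25043 + (169 + 4356) = -25043 + 4525 = -20518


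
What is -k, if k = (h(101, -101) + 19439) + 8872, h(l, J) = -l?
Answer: -28210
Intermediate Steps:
k = 28210 (k = (-1*101 + 19439) + 8872 = (-101 + 19439) + 8872 = 19338 + 8872 = 28210)
-k = -1*28210 = -28210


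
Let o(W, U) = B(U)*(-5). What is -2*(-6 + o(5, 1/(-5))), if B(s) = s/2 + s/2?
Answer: 10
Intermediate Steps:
B(s) = s (B(s) = s*(1/2) + s*(1/2) = s/2 + s/2 = s)
o(W, U) = -5*U (o(W, U) = U*(-5) = -5*U)
-2*(-6 + o(5, 1/(-5))) = -2*(-6 - 5/(-5)) = -2*(-6 - 5*(-1/5)) = -2*(-6 + 1) = -2*(-5) = 10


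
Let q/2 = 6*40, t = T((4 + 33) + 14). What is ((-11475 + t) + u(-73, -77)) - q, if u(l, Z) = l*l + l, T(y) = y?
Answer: -6648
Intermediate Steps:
t = 51 (t = (4 + 33) + 14 = 37 + 14 = 51)
u(l, Z) = l + l² (u(l, Z) = l² + l = l + l²)
q = 480 (q = 2*(6*40) = 2*240 = 480)
((-11475 + t) + u(-73, -77)) - q = ((-11475 + 51) - 73*(1 - 73)) - 1*480 = (-11424 - 73*(-72)) - 480 = (-11424 + 5256) - 480 = -6168 - 480 = -6648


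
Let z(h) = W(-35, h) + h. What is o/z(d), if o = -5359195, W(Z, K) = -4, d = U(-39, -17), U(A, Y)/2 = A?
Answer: 5359195/82 ≈ 65356.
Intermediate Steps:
U(A, Y) = 2*A
d = -78 (d = 2*(-39) = -78)
z(h) = -4 + h
o/z(d) = -5359195/(-4 - 78) = -5359195/(-82) = -5359195*(-1/82) = 5359195/82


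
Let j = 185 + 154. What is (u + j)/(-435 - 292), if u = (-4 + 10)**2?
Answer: -375/727 ≈ -0.51582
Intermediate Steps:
j = 339
u = 36 (u = 6**2 = 36)
(u + j)/(-435 - 292) = (36 + 339)/(-435 - 292) = 375/(-727) = 375*(-1/727) = -375/727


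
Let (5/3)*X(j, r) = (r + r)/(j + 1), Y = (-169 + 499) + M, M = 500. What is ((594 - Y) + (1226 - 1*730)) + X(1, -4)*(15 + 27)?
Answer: 796/5 ≈ 159.20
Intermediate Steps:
Y = 830 (Y = (-169 + 499) + 500 = 330 + 500 = 830)
X(j, r) = 6*r/(5*(1 + j)) (X(j, r) = 3*((r + r)/(j + 1))/5 = 3*((2*r)/(1 + j))/5 = 3*(2*r/(1 + j))/5 = 6*r/(5*(1 + j)))
((594 - Y) + (1226 - 1*730)) + X(1, -4)*(15 + 27) = ((594 - 1*830) + (1226 - 1*730)) + ((6/5)*(-4)/(1 + 1))*(15 + 27) = ((594 - 830) + (1226 - 730)) + ((6/5)*(-4)/2)*42 = (-236 + 496) + ((6/5)*(-4)*(1/2))*42 = 260 - 12/5*42 = 260 - 504/5 = 796/5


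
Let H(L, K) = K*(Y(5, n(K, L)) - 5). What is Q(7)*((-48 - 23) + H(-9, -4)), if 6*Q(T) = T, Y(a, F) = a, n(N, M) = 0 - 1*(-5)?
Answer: -497/6 ≈ -82.833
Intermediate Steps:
n(N, M) = 5 (n(N, M) = 0 + 5 = 5)
H(L, K) = 0 (H(L, K) = K*(5 - 5) = K*0 = 0)
Q(T) = T/6
Q(7)*((-48 - 23) + H(-9, -4)) = ((⅙)*7)*((-48 - 23) + 0) = 7*(-71 + 0)/6 = (7/6)*(-71) = -497/6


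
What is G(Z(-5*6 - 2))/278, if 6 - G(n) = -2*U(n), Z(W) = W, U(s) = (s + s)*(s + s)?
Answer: 4099/139 ≈ 29.489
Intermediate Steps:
U(s) = 4*s² (U(s) = (2*s)*(2*s) = 4*s²)
G(n) = 6 + 8*n² (G(n) = 6 - (-2)*4*n² = 6 - (-8)*n² = 6 + 8*n²)
G(Z(-5*6 - 2))/278 = (6 + 8*(-5*6 - 2)²)/278 = (6 + 8*(-30 - 2)²)*(1/278) = (6 + 8*(-32)²)*(1/278) = (6 + 8*1024)*(1/278) = (6 + 8192)*(1/278) = 8198*(1/278) = 4099/139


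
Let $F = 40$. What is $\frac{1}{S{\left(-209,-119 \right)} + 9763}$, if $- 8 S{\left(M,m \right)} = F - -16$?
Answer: $\frac{1}{9756} \approx 0.0001025$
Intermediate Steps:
$S{\left(M,m \right)} = -7$ ($S{\left(M,m \right)} = - \frac{40 - -16}{8} = - \frac{40 + 16}{8} = \left(- \frac{1}{8}\right) 56 = -7$)
$\frac{1}{S{\left(-209,-119 \right)} + 9763} = \frac{1}{-7 + 9763} = \frac{1}{9756}$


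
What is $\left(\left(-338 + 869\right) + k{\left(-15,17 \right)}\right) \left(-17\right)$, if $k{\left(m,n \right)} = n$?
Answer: $-9316$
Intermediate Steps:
$\left(\left(-338 + 869\right) + k{\left(-15,17 \right)}\right) \left(-17\right) = \left(\left(-338 + 869\right) + 17\right) \left(-17\right) = \left(531 + 17\right) \left(-17\right) = 548 \left(-17\right) = -9316$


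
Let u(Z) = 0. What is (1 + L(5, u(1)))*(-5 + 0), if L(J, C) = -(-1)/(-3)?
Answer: -10/3 ≈ -3.3333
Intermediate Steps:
L(J, C) = -1/3 (L(J, C) = -(-1)*(-1)/3 = -1*1/3 = -1/3)
(1 + L(5, u(1)))*(-5 + 0) = (1 - 1/3)*(-5 + 0) = (2/3)*(-5) = -10/3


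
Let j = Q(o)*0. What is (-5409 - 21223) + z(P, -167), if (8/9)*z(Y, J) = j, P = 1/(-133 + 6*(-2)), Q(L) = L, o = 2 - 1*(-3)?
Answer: -26632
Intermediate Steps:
o = 5 (o = 2 + 3 = 5)
j = 0 (j = 5*0 = 0)
P = -1/145 (P = 1/(-133 - 12) = 1/(-145) = -1/145 ≈ -0.0068966)
z(Y, J) = 0 (z(Y, J) = (9/8)*0 = 0)
(-5409 - 21223) + z(P, -167) = (-5409 - 21223) + 0 = -26632 + 0 = -26632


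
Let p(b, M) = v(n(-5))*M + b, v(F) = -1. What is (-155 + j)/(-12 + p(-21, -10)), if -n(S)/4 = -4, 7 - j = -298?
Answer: -150/23 ≈ -6.5217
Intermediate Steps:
j = 305 (j = 7 - 1*(-298) = 7 + 298 = 305)
n(S) = 16 (n(S) = -4*(-4) = 16)
p(b, M) = b - M (p(b, M) = -M + b = b - M)
(-155 + j)/(-12 + p(-21, -10)) = (-155 + 305)/(-12 + (-21 - 1*(-10))) = 150/(-12 + (-21 + 10)) = 150/(-12 - 11) = 150/(-23) = 150*(-1/23) = -150/23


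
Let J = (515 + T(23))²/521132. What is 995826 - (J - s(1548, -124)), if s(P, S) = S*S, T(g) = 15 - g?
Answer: 526969463615/521132 ≈ 1.0112e+6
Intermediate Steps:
s(P, S) = S²
J = 257049/521132 (J = (515 + (15 - 1*23))²/521132 = (515 + (15 - 23))²*(1/521132) = (515 - 8)²*(1/521132) = 507²*(1/521132) = 257049*(1/521132) = 257049/521132 ≈ 0.49325)
995826 - (J - s(1548, -124)) = 995826 - (257049/521132 - 1*(-124)²) = 995826 - (257049/521132 - 1*15376) = 995826 - (257049/521132 - 15376) = 995826 - 1*(-8012668583/521132) = 995826 + 8012668583/521132 = 526969463615/521132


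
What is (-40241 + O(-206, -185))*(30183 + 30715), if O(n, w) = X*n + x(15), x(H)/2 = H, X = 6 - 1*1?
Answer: -2511494418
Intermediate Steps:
X = 5 (X = 6 - 1 = 5)
x(H) = 2*H
O(n, w) = 30 + 5*n (O(n, w) = 5*n + 2*15 = 5*n + 30 = 30 + 5*n)
(-40241 + O(-206, -185))*(30183 + 30715) = (-40241 + (30 + 5*(-206)))*(30183 + 30715) = (-40241 + (30 - 1030))*60898 = (-40241 - 1000)*60898 = -41241*60898 = -2511494418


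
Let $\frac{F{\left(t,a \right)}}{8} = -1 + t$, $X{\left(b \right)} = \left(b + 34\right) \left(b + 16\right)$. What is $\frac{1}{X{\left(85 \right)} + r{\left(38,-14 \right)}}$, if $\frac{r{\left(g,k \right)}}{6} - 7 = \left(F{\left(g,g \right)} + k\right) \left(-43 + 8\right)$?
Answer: $- \frac{1}{47159} \approx -2.1205 \cdot 10^{-5}$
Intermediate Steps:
$X{\left(b \right)} = \left(16 + b\right) \left(34 + b\right)$ ($X{\left(b \right)} = \left(34 + b\right) \left(16 + b\right) = \left(16 + b\right) \left(34 + b\right)$)
$F{\left(t,a \right)} = -8 + 8 t$ ($F{\left(t,a \right)} = 8 \left(-1 + t\right) = -8 + 8 t$)
$r{\left(g,k \right)} = 1722 - 1680 g - 210 k$ ($r{\left(g,k \right)} = 42 + 6 \left(\left(-8 + 8 g\right) + k\right) \left(-43 + 8\right) = 42 + 6 \left(-8 + k + 8 g\right) \left(-35\right) = 42 + 6 \left(280 - 280 g - 35 k\right) = 42 - \left(-1680 + 210 k + 1680 g\right) = 1722 - 1680 g - 210 k$)
$\frac{1}{X{\left(85 \right)} + r{\left(38,-14 \right)}} = \frac{1}{\left(544 + 85^{2} + 50 \cdot 85\right) - 59178} = \frac{1}{\left(544 + 7225 + 4250\right) + \left(1722 - 63840 + 2940\right)} = \frac{1}{12019 - 59178} = \frac{1}{-47159} = - \frac{1}{47159}$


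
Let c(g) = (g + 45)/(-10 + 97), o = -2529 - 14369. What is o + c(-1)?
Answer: -1470082/87 ≈ -16898.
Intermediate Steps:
o = -16898
c(g) = 15/29 + g/87 (c(g) = (45 + g)/87 = (45 + g)*(1/87) = 15/29 + g/87)
o + c(-1) = -16898 + (15/29 + (1/87)*(-1)) = -16898 + (15/29 - 1/87) = -16898 + 44/87 = -1470082/87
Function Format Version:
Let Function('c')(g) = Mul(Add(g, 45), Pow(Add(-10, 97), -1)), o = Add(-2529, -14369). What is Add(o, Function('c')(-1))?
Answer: Rational(-1470082, 87) ≈ -16898.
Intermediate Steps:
o = -16898
Function('c')(g) = Add(Rational(15, 29), Mul(Rational(1, 87), g)) (Function('c')(g) = Mul(Add(45, g), Pow(87, -1)) = Mul(Add(45, g), Rational(1, 87)) = Add(Rational(15, 29), Mul(Rational(1, 87), g)))
Add(o, Function('c')(-1)) = Add(-16898, Add(Rational(15, 29), Mul(Rational(1, 87), -1))) = Add(-16898, Add(Rational(15, 29), Rational(-1, 87))) = Add(-16898, Rational(44, 87)) = Rational(-1470082, 87)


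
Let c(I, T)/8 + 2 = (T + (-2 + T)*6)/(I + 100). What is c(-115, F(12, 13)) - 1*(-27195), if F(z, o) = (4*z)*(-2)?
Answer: 137719/5 ≈ 27544.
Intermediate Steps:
F(z, o) = -8*z
c(I, T) = -16 + 8*(-12 + 7*T)/(100 + I) (c(I, T) = -16 + 8*((T + (-2 + T)*6)/(I + 100)) = -16 + 8*((T + (-12 + 6*T))/(100 + I)) = -16 + 8*((-12 + 7*T)/(100 + I)) = -16 + 8*(-12 + 7*T)/(100 + I))
c(-115, F(12, 13)) - 1*(-27195) = 8*(-212 - 2*(-115) + 7*(-8*12))/(100 - 115) - 1*(-27195) = 8*(-212 + 230 + 7*(-96))/(-15) + 27195 = 8*(-1/15)*(-212 + 230 - 672) + 27195 = 8*(-1/15)*(-654) + 27195 = 1744/5 + 27195 = 137719/5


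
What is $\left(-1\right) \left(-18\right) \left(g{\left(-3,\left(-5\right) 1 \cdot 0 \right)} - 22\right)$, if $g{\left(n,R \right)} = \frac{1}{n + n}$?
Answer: $-399$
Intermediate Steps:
$g{\left(n,R \right)} = \frac{1}{2 n}$
$\left(-1\right) \left(-18\right) \left(g{\left(-3,\left(-5\right) 1 \cdot 0 \right)} - 22\right) = \left(-1\right) \left(-18\right) \left(\frac{1}{2 \left(-3\right)} - 22\right) = 18 \left(\frac{1}{2} \left(- \frac{1}{3}\right) - 22\right) = 18 \left(- \frac{1}{6} - 22\right) = 18 \left(- \frac{133}{6}\right) = -399$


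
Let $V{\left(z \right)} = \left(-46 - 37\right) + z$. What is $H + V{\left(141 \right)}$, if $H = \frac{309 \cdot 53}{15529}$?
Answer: $\frac{17303}{293} \approx 59.055$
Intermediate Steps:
$V{\left(z \right)} = -83 + z$
$H = \frac{309}{293}$ ($H = 16377 \cdot \frac{1}{15529} = \frac{309}{293} \approx 1.0546$)
$H + V{\left(141 \right)} = \frac{309}{293} + \left(-83 + 141\right) = \frac{309}{293} + 58 = \frac{17303}{293}$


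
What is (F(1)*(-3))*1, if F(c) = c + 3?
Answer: -12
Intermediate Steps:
F(c) = 3 + c
(F(1)*(-3))*1 = ((3 + 1)*(-3))*1 = (4*(-3))*1 = -12*1 = -12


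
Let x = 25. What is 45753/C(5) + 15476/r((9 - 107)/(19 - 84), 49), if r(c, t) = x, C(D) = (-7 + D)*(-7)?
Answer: 1360489/350 ≈ 3887.1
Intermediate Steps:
C(D) = 49 - 7*D
r(c, t) = 25
45753/C(5) + 15476/r((9 - 107)/(19 - 84), 49) = 45753/(49 - 7*5) + 15476/25 = 45753/(49 - 35) + 15476*(1/25) = 45753/14 + 15476/25 = 1360489/350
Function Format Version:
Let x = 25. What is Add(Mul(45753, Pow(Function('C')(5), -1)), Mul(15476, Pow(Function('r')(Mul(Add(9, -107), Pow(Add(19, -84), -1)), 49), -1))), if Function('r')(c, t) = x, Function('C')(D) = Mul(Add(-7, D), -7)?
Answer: Rational(1360489, 350) ≈ 3887.1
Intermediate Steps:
Function('C')(D) = Add(49, Mul(-7, D))
Function('r')(c, t) = 25
Add(Mul(45753, Pow(Function('C')(5), -1)), Mul(15476, Pow(Function('r')(Mul(Add(9, -107), Pow(Add(19, -84), -1)), 49), -1))) = Add(Mul(45753, Pow(Add(49, Mul(-7, 5)), -1)), Mul(15476, Pow(25, -1))) = Add(Mul(45753, Pow(Add(49, -35), -1)), Mul(15476, Rational(1, 25))) = Add(Mul(45753, Pow(14, -1)), Rational(15476, 25)) = Add(Mul(45753, Rational(1, 14)), Rational(15476, 25)) = Add(Rational(45753, 14), Rational(15476, 25)) = Rational(1360489, 350)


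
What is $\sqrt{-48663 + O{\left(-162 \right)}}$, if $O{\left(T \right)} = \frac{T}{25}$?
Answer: $\frac{3 i \sqrt{135193}}{5} \approx 220.61 i$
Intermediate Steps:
$O{\left(T \right)} = \frac{T}{25}$ ($O{\left(T \right)} = T \frac{1}{25} = \frac{T}{25}$)
$\sqrt{-48663 + O{\left(-162 \right)}} = \sqrt{-48663 + \frac{1}{25} \left(-162\right)} = \sqrt{-48663 - \frac{162}{25}} = \sqrt{- \frac{1216737}{25}} = \frac{3 i \sqrt{135193}}{5}$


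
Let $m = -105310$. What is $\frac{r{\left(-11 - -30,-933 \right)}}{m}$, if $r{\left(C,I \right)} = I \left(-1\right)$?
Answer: $- \frac{933}{105310} \approx -0.0088596$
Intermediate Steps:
$r{\left(C,I \right)} = - I$
$\frac{r{\left(-11 - -30,-933 \right)}}{m} = \frac{\left(-1\right) \left(-933\right)}{-105310} = 933 \left(- \frac{1}{105310}\right) = - \frac{933}{105310}$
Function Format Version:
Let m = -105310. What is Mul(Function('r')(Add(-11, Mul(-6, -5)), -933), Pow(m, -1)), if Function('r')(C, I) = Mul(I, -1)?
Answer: Rational(-933, 105310) ≈ -0.0088596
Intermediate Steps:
Function('r')(C, I) = Mul(-1, I)
Mul(Function('r')(Add(-11, Mul(-6, -5)), -933), Pow(m, -1)) = Mul(Mul(-1, -933), Pow(-105310, -1)) = Mul(933, Rational(-1, 105310)) = Rational(-933, 105310)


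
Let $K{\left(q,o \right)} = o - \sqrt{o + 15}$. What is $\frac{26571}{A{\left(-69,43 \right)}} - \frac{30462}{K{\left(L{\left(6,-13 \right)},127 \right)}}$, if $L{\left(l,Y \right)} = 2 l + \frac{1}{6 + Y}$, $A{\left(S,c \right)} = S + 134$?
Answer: $\frac{57775589}{346385} - \frac{10154 \sqrt{142}}{5329} \approx 144.09$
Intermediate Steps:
$A{\left(S,c \right)} = 134 + S$
$L{\left(l,Y \right)} = \frac{1}{6 + Y} + 2 l$
$K{\left(q,o \right)} = o - \sqrt{15 + o}$
$\frac{26571}{A{\left(-69,43 \right)}} - \frac{30462}{K{\left(L{\left(6,-13 \right)},127 \right)}} = \frac{26571}{134 - 69} - \frac{30462}{127 - \sqrt{15 + 127}} = \frac{26571}{65} - \frac{30462}{127 - \sqrt{142}}$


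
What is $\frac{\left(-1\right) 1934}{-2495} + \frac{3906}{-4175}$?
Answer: $- \frac{334204}{2083325} \approx -0.16042$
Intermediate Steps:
$\frac{\left(-1\right) 1934}{-2495} + \frac{3906}{-4175} = \left(-1934\right) \left(- \frac{1}{2495}\right) + 3906 \left(- \frac{1}{4175}\right) = \frac{1934}{2495} - \frac{3906}{4175} = - \frac{334204}{2083325}$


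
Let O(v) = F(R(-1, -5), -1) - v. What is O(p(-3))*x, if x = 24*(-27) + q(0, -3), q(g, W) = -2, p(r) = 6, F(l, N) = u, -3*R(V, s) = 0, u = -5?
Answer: 7150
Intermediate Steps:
R(V, s) = 0 (R(V, s) = -1/3*0 = 0)
F(l, N) = -5
x = -650 (x = 24*(-27) - 2 = -648 - 2 = -650)
O(v) = -5 - v
O(p(-3))*x = (-5 - 1*6)*(-650) = (-5 - 6)*(-650) = -11*(-650) = 7150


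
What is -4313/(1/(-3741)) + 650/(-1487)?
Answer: 23992644721/1487 ≈ 1.6135e+7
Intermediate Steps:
-4313/(1/(-3741)) + 650/(-1487) = -4313/(-1/3741) + 650*(-1/1487) = -4313*(-3741) - 650/1487 = 16134933 - 650/1487 = 23992644721/1487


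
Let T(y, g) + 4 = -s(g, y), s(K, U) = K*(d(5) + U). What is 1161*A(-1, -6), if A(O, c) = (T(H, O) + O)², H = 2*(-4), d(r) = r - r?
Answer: 196209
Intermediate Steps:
d(r) = 0
s(K, U) = K*U (s(K, U) = K*(0 + U) = K*U)
H = -8
T(y, g) = -4 - g*y
A(O, c) = (-4 + 9*O)² (A(O, c) = ((-4 - 1*O*(-8)) + O)² = ((-4 + 8*O) + O)² = (-4 + 9*O)²)
1161*A(-1, -6) = 1161*(4 - 9*(-1))² = 1161*(4 + 9)² = 1161*13² = 1161*169 = 196209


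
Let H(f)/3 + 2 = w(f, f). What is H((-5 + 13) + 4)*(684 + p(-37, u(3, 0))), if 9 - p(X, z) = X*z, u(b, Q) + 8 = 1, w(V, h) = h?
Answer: 13020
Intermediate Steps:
u(b, Q) = -7 (u(b, Q) = -8 + 1 = -7)
p(X, z) = 9 - X*z
H(f) = -6 + 3*f
H((-5 + 13) + 4)*(684 + p(-37, u(3, 0))) = (-6 + 3*((-5 + 13) + 4))*(684 + (9 - 1*(-37)*(-7))) = (-6 + 3*(8 + 4))*(684 + (9 - 259)) = (-6 + 3*12)*(684 - 250) = (-6 + 36)*434 = 30*434 = 13020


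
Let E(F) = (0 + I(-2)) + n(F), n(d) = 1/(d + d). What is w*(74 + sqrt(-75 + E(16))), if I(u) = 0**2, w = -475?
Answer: -35150 - 475*I*sqrt(4798)/8 ≈ -35150.0 - 4112.8*I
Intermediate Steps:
I(u) = 0
n(d) = 1/(2*d)
E(F) = 1/(2*F) (E(F) = (0 + 0) + 1/(2*F) = 0 + 1/(2*F) = 1/(2*F))
w*(74 + sqrt(-75 + E(16))) = -475*(74 + sqrt(-75 + (1/2)/16)) = -475*(74 + sqrt(-75 + (1/2)*(1/16))) = -475*(74 + sqrt(-75 + 1/32)) = -475*(74 + sqrt(-2399/32)) = -475*(74 + I*sqrt(4798)/8) = -35150 - 475*I*sqrt(4798)/8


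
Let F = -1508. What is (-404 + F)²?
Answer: 3655744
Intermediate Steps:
(-404 + F)² = (-404 - 1508)² = (-1912)² = 3655744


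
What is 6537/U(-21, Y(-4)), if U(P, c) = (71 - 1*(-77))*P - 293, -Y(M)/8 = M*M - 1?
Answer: -6537/3401 ≈ -1.9221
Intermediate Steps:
Y(M) = 8 - 8*M² (Y(M) = -8*(M*M - 1) = -8*(M² - 1) = -8*(-1 + M²) = 8 - 8*M²)
U(P, c) = -293 + 148*P (U(P, c) = (71 + 77)*P - 293 = 148*P - 293 = -293 + 148*P)
6537/U(-21, Y(-4)) = 6537/(-293 + 148*(-21)) = 6537/(-293 - 3108) = 6537/(-3401) = 6537*(-1/3401) = -6537/3401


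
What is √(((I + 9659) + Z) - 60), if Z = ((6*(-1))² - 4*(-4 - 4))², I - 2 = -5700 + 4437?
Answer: √12962 ≈ 113.85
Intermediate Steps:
I = -1261 (I = 2 + (-5700 + 4437) = 2 - 1263 = -1261)
Z = 4624 (Z = ((-6)² - 4*(-8))² = (36 + 32)² = 68² = 4624)
√(((I + 9659) + Z) - 60) = √(((-1261 + 9659) + 4624) - 60) = √((8398 + 4624) - 60) = √(13022 - 60) = √12962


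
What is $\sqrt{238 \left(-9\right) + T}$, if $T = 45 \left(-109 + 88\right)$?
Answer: $21 i \sqrt{7} \approx 55.561 i$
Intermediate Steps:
$T = -945$ ($T = 45 \left(-21\right) = -945$)
$\sqrt{238 \left(-9\right) + T} = \sqrt{238 \left(-9\right) - 945} = \sqrt{-2142 - 945} = \sqrt{-3087} = 21 i \sqrt{7}$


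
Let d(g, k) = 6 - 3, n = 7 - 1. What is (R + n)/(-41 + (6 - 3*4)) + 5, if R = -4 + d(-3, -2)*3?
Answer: 224/47 ≈ 4.7660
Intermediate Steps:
n = 6
d(g, k) = 3
R = 5 (R = -4 + 3*3 = -4 + 9 = 5)
(R + n)/(-41 + (6 - 3*4)) + 5 = (5 + 6)/(-41 + (6 - 3*4)) + 5 = 11/(-41 + (6 - 12)) + 5 = 11/(-41 - 6) + 5 = 11/(-47) + 5 = -1/47*11 + 5 = -11/47 + 5 = 224/47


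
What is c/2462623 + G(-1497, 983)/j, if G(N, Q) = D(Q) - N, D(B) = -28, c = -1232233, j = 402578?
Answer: -492452303487/991397842094 ≈ -0.49673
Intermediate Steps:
G(N, Q) = -28 - N
c/2462623 + G(-1497, 983)/j = -1232233/2462623 + (-28 - 1*(-1497))/402578 = -1232233*1/2462623 + (-28 + 1497)*(1/402578) = -1232233/2462623 + 1469*(1/402578) = -1232233/2462623 + 1469/402578 = -492452303487/991397842094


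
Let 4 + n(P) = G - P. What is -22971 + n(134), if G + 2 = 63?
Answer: -23048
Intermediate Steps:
G = 61 (G = -2 + 63 = 61)
n(P) = 57 - P (n(P) = -4 + (61 - P) = 57 - P)
-22971 + n(134) = -22971 + (57 - 1*134) = -22971 + (57 - 134) = -22971 - 77 = -23048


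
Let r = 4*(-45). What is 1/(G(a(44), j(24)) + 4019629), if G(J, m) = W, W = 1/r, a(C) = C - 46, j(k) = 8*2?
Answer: 180/723533219 ≈ 2.4878e-7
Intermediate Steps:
j(k) = 16
r = -180
a(C) = -46 + C
W = -1/180 (W = 1/(-180) = -1/180 ≈ -0.0055556)
G(J, m) = -1/180
1/(G(a(44), j(24)) + 4019629) = 1/(-1/180 + 4019629) = 1/(723533219/180) = 180/723533219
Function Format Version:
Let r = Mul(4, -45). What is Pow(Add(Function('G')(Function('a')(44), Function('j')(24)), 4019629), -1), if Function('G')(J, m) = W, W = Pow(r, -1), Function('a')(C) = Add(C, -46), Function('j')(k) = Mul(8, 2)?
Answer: Rational(180, 723533219) ≈ 2.4878e-7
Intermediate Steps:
Function('j')(k) = 16
r = -180
Function('a')(C) = Add(-46, C)
W = Rational(-1, 180) (W = Pow(-180, -1) = Rational(-1, 180) ≈ -0.0055556)
Function('G')(J, m) = Rational(-1, 180)
Pow(Add(Function('G')(Function('a')(44), Function('j')(24)), 4019629), -1) = Pow(Add(Rational(-1, 180), 4019629), -1) = Pow(Rational(723533219, 180), -1) = Rational(180, 723533219)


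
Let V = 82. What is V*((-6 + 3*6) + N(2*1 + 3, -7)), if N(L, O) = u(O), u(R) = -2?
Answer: 820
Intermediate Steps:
N(L, O) = -2
V*((-6 + 3*6) + N(2*1 + 3, -7)) = 82*((-6 + 3*6) - 2) = 82*((-6 + 18) - 2) = 82*(12 - 2) = 82*10 = 820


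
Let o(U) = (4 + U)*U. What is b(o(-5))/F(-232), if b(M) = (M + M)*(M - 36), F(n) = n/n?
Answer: -310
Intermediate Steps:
F(n) = 1
o(U) = U*(4 + U)
b(M) = 2*M*(-36 + M) (b(M) = (2*M)*(-36 + M) = 2*M*(-36 + M))
b(o(-5))/F(-232) = (2*(-5*(4 - 5))*(-36 - 5*(4 - 5)))/1 = (2*(-5*(-1))*(-36 - 5*(-1)))*1 = (2*5*(-36 + 5))*1 = (2*5*(-31))*1 = -310*1 = -310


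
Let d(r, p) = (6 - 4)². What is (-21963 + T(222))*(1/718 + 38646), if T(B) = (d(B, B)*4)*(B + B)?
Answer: -412304991111/718 ≈ -5.7424e+8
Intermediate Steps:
d(r, p) = 4 (d(r, p) = 2² = 4)
T(B) = 32*B (T(B) = (4*4)*(B + B) = 16*(2*B) = 32*B)
(-21963 + T(222))*(1/718 + 38646) = (-21963 + 32*222)*(1/718 + 38646) = (-21963 + 7104)*(1/718 + 38646) = -14859*27747829/718 = -412304991111/718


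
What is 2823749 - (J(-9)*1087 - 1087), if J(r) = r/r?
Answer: 2823749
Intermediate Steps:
J(r) = 1
2823749 - (J(-9)*1087 - 1087) = 2823749 - (1*1087 - 1087) = 2823749 - (1087 - 1087) = 2823749 - 1*0 = 2823749 + 0 = 2823749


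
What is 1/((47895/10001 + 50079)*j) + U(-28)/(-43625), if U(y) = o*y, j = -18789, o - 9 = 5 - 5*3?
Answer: -263513592311233/410562908259576750 ≈ -0.00064183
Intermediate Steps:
o = -1 (o = 9 + (5 - 5*3) = 9 + (5 - 15) = 9 - 10 = -1)
U(y) = -y
1/((47895/10001 + 50079)*j) + U(-28)/(-43625) = 1/((47895/10001 + 50079)*(-18789)) - 1*(-28)/(-43625) = -1/18789/(47895*(1/10001) + 50079) + 28*(-1/43625) = -1/18789/(47895/10001 + 50079) - 28/43625 = -1/18789/(500887974/10001) - 28/43625 = (10001/500887974)*(-1/18789) - 28/43625 = -10001/9411184143486 - 28/43625 = -263513592311233/410562908259576750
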